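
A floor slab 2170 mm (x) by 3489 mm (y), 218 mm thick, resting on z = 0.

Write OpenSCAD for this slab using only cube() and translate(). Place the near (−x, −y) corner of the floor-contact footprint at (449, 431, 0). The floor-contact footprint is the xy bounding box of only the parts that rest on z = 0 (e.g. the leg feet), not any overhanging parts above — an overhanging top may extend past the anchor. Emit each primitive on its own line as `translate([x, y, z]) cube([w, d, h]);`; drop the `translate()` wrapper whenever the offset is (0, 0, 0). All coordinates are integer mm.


translate([449, 431, 0]) cube([2170, 3489, 218]);


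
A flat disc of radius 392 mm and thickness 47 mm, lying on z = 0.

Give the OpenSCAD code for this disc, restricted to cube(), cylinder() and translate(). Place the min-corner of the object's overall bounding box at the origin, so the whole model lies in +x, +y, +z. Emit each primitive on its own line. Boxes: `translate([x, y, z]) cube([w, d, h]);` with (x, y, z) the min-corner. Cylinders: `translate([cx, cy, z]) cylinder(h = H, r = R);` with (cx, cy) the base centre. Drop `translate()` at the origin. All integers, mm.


translate([392, 392, 0]) cylinder(h = 47, r = 392);


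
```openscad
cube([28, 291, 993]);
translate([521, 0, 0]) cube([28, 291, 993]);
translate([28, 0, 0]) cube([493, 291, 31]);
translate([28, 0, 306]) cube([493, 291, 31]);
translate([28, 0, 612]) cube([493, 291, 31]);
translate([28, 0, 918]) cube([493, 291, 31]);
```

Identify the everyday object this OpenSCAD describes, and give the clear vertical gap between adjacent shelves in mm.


A bookshelf. The clear shelf gap is 275 mm.

Two tall side panels with 4 horizontal boards between them — a bookshelf. The first two shelf undersides are at z = 0 and z = 306; with shelf thickness 31, the clear gap is 306 − 0 − 31 = 275 mm.


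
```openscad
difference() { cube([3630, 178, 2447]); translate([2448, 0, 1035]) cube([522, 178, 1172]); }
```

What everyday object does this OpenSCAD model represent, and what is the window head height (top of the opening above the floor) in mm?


A wall with a window opening. The window head height is 2207 mm.

A wall with a rectangular opening subtracted — a window. Sill at z = 1035, opening 1172 mm tall, so the head is at 1035 + 1172 = 2207 mm.


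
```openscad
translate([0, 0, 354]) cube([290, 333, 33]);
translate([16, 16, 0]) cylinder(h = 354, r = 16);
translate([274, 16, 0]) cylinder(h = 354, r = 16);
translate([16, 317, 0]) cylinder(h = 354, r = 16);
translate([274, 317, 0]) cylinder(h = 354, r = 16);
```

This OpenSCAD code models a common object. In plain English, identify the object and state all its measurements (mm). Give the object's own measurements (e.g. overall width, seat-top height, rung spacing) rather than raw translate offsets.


A simple wooden stool: a rectangular seat 290 mm (x) by 333 mm (y), 33 mm thick, top face at z = 387 mm, on four round legs, each 32 mm in diameter. The legs rest on z = 0, each leg's axis is inset half a diameter from the nearest pair of seat edges (so the leg's bounding box is flush with the corner).


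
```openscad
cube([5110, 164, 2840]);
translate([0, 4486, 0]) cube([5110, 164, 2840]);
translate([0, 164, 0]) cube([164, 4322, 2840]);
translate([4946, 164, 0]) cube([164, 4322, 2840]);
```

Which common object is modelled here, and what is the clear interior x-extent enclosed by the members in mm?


A house (or room) frame. The interior width is 4782 mm.

Four 2840 mm walls enclosing a rectangle with no floor or roof — a room or house frame. Outside width is 5110 mm and wall thickness is 164 mm, so the interior width is 5110 − 2 × 164 = 4782 mm.


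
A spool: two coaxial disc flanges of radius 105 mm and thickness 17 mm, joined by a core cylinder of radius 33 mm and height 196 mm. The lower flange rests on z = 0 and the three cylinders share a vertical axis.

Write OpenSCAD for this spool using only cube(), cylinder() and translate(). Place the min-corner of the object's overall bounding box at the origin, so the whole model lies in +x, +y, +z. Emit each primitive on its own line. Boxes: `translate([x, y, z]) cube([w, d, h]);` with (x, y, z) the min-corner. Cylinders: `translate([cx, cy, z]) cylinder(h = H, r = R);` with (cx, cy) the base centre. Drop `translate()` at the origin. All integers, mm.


translate([105, 105, 0]) cylinder(h = 17, r = 105);
translate([105, 105, 17]) cylinder(h = 196, r = 33);
translate([105, 105, 213]) cylinder(h = 17, r = 105);


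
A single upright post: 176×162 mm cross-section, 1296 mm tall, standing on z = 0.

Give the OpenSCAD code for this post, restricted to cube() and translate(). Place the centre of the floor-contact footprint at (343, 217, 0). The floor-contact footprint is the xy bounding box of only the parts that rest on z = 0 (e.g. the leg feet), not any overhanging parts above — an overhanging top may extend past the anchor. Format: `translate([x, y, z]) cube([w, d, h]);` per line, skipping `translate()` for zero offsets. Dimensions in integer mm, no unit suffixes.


translate([255, 136, 0]) cube([176, 162, 1296]);


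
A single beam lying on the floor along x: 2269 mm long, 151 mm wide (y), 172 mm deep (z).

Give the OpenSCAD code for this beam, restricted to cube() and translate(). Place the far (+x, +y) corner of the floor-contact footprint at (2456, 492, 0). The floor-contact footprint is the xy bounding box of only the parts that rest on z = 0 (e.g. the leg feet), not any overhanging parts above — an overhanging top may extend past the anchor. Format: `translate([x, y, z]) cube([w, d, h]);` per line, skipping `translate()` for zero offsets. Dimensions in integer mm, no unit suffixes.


translate([187, 341, 0]) cube([2269, 151, 172]);


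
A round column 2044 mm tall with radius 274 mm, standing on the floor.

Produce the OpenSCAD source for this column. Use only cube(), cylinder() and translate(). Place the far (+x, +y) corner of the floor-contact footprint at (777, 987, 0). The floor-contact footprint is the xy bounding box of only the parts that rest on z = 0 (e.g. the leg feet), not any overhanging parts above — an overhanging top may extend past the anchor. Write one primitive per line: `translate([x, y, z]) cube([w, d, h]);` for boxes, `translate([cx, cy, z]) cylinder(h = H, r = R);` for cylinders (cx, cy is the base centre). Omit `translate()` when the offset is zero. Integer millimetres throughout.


translate([503, 713, 0]) cylinder(h = 2044, r = 274);


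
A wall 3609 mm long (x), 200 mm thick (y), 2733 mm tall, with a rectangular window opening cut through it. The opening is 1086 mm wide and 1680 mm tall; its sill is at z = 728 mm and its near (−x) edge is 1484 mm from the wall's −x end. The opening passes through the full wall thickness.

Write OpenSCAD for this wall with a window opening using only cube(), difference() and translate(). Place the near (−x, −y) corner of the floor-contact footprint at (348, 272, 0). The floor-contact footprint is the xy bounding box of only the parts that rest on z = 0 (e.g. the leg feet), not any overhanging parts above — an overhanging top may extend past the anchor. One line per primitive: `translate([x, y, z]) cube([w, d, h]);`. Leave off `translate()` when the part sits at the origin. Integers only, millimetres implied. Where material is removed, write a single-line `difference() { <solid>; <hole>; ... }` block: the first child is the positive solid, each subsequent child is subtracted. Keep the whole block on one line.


difference() { translate([348, 272, 0]) cube([3609, 200, 2733]); translate([1832, 272, 728]) cube([1086, 200, 1680]); }


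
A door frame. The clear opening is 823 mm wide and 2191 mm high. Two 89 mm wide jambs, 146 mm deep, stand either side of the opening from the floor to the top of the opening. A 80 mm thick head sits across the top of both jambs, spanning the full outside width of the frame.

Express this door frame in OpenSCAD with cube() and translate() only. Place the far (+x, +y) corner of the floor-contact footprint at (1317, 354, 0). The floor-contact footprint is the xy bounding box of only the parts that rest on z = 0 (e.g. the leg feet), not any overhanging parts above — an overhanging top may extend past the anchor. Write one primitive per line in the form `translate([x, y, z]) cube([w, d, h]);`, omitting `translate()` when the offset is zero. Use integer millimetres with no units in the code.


translate([316, 208, 0]) cube([89, 146, 2191]);
translate([1228, 208, 0]) cube([89, 146, 2191]);
translate([316, 208, 2191]) cube([1001, 146, 80]);


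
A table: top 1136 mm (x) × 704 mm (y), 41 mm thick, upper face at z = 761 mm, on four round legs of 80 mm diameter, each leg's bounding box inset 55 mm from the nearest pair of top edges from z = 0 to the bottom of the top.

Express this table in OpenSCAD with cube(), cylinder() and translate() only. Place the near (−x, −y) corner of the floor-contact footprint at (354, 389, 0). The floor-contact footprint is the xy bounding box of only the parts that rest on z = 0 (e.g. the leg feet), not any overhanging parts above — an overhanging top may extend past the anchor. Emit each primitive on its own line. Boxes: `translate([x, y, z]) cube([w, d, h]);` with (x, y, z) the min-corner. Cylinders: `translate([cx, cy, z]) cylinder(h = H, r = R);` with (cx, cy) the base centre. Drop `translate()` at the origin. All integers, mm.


// leg_h = 761 - 41 = 720
translate([299, 334, 720]) cube([1136, 704, 41]);
translate([394, 429, 0]) cylinder(h = 720, r = 40);
translate([1340, 429, 0]) cylinder(h = 720, r = 40);
translate([394, 943, 0]) cylinder(h = 720, r = 40);
translate([1340, 943, 0]) cylinder(h = 720, r = 40);


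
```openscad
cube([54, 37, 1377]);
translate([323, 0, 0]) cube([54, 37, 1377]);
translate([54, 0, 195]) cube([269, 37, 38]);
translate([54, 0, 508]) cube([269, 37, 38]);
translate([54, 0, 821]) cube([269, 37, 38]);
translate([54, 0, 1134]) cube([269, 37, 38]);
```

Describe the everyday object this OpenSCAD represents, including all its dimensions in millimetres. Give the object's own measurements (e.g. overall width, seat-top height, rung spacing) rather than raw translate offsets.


A straight ladder. Two 54×37 mm vertical rails, 1377 mm tall, stand 377 mm apart (outside-to-outside) with their front faces coplanar on the −y side. 4 rungs, each 37 mm deep and 38 mm tall, span between the inner faces of the rails, front faces flush with the rails. The lowest rung's underside is at z = 195 mm and rungs are spaced 313 mm apart (underside to underside).


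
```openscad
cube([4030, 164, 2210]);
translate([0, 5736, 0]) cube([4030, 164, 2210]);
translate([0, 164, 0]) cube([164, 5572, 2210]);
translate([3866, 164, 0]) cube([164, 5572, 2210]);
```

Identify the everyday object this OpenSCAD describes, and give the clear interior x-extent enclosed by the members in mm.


A house (or room) frame. The interior width is 3702 mm.

Four 2210 mm walls enclosing a rectangle with no floor or roof — a room or house frame. Outside width is 4030 mm and wall thickness is 164 mm, so the interior width is 4030 − 2 × 164 = 3702 mm.


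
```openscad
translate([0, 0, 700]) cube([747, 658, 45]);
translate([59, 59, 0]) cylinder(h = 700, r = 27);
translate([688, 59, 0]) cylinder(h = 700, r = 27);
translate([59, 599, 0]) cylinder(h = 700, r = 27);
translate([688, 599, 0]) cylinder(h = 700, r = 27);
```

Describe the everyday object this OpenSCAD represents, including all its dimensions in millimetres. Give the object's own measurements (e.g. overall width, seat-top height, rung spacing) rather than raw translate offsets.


A table: top 747 mm (x) × 658 mm (y), 45 mm thick, upper face at z = 745 mm, on four round legs of 54 mm diameter, each leg's bounding box inset 32 mm from the nearest pair of top edges from z = 0 to the bottom of the top.


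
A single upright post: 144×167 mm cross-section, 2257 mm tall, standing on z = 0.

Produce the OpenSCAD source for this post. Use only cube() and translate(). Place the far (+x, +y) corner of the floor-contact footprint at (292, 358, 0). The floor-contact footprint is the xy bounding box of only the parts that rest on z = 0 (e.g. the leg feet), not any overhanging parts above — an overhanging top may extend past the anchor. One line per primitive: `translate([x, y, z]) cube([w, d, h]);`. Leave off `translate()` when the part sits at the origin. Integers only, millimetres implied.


translate([148, 191, 0]) cube([144, 167, 2257]);


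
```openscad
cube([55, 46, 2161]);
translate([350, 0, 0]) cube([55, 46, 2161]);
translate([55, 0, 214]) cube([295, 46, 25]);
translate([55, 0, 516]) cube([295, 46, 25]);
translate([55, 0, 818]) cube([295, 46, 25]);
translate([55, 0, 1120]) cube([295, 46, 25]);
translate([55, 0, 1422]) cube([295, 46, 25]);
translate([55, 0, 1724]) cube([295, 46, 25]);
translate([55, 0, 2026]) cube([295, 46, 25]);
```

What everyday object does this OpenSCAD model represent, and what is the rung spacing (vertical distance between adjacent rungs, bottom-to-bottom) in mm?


A ladder. The rung spacing is 302 mm.

Two tall 55×46 posts with 7 short bars between them — a ladder. Adjacent rungs sit at z = 214 and z = 516, so the spacing is 516 − 214 = 302 mm.


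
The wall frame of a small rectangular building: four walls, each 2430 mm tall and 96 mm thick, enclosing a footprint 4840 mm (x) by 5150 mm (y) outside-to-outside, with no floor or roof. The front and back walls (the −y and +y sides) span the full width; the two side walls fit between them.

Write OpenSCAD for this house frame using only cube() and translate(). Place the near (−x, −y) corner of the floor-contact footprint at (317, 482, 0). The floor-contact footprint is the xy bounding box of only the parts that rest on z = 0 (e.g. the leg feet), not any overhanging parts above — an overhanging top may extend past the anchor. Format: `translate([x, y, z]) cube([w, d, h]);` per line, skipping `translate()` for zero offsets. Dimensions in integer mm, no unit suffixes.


translate([317, 482, 0]) cube([4840, 96, 2430]);
translate([317, 5536, 0]) cube([4840, 96, 2430]);
translate([317, 578, 0]) cube([96, 4958, 2430]);
translate([5061, 578, 0]) cube([96, 4958, 2430]);


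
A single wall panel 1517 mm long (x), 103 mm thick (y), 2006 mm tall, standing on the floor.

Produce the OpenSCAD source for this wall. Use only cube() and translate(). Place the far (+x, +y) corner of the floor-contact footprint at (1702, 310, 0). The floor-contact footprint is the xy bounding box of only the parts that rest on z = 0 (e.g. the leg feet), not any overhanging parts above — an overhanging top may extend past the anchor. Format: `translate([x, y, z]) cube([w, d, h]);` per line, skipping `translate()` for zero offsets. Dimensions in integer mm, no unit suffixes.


translate([185, 207, 0]) cube([1517, 103, 2006]);


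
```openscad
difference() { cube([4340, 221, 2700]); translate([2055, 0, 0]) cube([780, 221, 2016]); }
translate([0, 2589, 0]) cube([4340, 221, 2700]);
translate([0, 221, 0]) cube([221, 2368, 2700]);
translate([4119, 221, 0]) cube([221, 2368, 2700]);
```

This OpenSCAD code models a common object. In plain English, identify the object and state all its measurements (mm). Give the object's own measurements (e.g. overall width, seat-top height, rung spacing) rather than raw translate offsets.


A single room: four walls, each 2700 mm tall and 221 mm thick, enclosing an outside footprint 4340×2810 mm (x × y), no floor or roof. The front and back walls (−y and +y sides) run the full x-width; the side walls fit between their inner faces. A door opening 780 mm wide and 2016 mm tall is cut through the front wall from the floor up, its −x edge 2055 mm from the wall's −x end.


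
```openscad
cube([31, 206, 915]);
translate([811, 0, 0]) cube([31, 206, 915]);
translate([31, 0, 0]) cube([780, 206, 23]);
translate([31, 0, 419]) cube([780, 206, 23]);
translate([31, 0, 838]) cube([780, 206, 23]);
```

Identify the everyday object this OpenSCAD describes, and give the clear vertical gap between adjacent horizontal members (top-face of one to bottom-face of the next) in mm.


A bookshelf. The clear shelf gap is 396 mm.

Two tall side panels with 3 horizontal boards between them — a bookshelf. The first two shelf undersides are at z = 0 and z = 419; with shelf thickness 23, the clear gap is 419 − 0 − 23 = 396 mm.


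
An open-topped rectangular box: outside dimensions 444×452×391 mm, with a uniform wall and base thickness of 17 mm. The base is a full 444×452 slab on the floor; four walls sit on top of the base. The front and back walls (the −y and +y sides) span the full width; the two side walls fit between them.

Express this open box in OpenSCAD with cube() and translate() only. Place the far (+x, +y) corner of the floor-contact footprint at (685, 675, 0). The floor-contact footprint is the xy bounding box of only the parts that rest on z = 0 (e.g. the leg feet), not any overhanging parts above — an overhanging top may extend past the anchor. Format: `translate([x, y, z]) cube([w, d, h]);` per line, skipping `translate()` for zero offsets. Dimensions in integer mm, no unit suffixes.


translate([241, 223, 0]) cube([444, 452, 17]);
translate([241, 223, 17]) cube([444, 17, 374]);
translate([241, 658, 17]) cube([444, 17, 374]);
translate([241, 240, 17]) cube([17, 418, 374]);
translate([668, 240, 17]) cube([17, 418, 374]);


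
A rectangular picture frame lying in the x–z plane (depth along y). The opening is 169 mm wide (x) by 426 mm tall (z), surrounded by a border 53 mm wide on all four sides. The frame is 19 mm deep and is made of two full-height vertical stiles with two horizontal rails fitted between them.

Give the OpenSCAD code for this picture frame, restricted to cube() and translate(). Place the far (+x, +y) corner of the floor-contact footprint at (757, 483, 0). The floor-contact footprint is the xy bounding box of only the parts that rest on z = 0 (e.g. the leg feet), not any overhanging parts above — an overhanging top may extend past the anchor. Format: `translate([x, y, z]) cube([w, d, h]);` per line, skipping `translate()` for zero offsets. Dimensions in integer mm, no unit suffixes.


translate([482, 464, 0]) cube([53, 19, 532]);
translate([704, 464, 0]) cube([53, 19, 532]);
translate([535, 464, 0]) cube([169, 19, 53]);
translate([535, 464, 479]) cube([169, 19, 53]);


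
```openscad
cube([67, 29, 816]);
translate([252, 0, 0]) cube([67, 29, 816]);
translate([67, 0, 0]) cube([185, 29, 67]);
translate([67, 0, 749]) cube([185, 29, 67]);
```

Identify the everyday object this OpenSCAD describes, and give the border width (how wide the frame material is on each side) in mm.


A picture frame. The border width is 67 mm.

Four thin pieces enclosing a rectangular opening — a picture frame. The two full-height stiles are 816 mm tall; the top rail sits at z = 749 and is 67 mm tall, so the border above the opening is 816 − 749 = 67 mm, matching the stile x-width.


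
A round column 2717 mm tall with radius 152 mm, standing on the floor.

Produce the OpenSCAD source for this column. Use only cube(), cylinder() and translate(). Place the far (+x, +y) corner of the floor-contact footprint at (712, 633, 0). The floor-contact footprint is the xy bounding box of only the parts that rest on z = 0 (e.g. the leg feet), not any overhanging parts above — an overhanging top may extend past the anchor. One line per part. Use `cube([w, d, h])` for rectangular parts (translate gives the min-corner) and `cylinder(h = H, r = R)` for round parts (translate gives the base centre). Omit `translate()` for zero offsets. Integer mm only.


translate([560, 481, 0]) cylinder(h = 2717, r = 152);


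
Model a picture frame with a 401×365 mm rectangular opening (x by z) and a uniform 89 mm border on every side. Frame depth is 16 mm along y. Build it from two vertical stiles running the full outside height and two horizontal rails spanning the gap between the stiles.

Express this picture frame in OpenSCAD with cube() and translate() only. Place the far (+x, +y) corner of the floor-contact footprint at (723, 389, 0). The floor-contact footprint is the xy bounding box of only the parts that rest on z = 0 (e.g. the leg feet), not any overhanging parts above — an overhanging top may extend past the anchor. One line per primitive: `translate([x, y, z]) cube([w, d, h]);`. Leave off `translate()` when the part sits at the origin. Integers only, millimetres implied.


translate([144, 373, 0]) cube([89, 16, 543]);
translate([634, 373, 0]) cube([89, 16, 543]);
translate([233, 373, 0]) cube([401, 16, 89]);
translate([233, 373, 454]) cube([401, 16, 89]);


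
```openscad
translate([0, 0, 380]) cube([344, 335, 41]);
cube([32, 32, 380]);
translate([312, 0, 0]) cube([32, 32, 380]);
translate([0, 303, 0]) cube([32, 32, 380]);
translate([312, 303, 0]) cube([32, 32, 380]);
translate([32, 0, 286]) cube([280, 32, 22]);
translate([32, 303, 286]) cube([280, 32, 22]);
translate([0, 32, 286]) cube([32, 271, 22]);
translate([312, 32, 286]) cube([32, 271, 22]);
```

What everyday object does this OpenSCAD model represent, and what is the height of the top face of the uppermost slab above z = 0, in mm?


A stool. The seat height is 421 mm.

A 344×335×41 slab at z = 380 on four corner posts — a stool. The seat top is 380 + 41 = 421 mm.


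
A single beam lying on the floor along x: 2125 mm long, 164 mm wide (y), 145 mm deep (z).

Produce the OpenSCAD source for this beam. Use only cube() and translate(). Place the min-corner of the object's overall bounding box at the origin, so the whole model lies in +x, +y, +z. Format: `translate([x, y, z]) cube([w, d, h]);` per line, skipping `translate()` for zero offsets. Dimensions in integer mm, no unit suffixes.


cube([2125, 164, 145]);


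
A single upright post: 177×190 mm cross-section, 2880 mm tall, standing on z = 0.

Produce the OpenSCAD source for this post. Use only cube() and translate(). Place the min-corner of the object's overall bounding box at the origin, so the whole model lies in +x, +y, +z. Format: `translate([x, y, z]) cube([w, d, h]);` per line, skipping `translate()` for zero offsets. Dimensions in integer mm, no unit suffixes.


cube([177, 190, 2880]);


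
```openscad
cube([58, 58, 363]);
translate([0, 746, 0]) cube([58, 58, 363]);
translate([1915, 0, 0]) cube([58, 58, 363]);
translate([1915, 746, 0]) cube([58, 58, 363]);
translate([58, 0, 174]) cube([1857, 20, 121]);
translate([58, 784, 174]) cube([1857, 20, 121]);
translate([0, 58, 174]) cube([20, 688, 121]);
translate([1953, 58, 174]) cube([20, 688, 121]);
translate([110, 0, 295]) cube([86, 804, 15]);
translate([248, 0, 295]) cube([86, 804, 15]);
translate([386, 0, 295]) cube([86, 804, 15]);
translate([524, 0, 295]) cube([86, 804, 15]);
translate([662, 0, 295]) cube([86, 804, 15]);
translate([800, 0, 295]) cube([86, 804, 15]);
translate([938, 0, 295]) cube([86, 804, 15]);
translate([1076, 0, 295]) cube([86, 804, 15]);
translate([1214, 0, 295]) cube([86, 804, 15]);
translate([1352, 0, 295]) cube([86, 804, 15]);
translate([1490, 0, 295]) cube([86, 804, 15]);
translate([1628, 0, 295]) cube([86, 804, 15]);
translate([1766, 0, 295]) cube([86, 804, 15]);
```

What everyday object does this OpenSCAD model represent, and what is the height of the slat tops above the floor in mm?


A bed frame. The slat-top height is 310 mm.

Four posts, four rails, and a row of slats — a bed frame. Slats sit on the rails at z = 174 + 121 = 295; with slat thickness 15, the top is 310 mm.


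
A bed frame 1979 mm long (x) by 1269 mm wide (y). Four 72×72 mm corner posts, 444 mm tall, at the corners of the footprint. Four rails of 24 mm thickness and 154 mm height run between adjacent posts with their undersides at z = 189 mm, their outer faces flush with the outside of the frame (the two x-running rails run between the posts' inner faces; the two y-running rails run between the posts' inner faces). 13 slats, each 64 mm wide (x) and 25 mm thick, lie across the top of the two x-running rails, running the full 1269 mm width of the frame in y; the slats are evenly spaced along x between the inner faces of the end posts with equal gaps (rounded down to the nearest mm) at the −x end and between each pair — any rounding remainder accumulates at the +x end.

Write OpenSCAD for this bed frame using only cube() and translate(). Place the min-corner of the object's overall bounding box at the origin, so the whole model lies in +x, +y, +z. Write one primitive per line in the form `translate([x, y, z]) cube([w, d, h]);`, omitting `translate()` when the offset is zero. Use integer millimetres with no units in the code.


cube([72, 72, 444]);
translate([0, 1197, 0]) cube([72, 72, 444]);
translate([1907, 0, 0]) cube([72, 72, 444]);
translate([1907, 1197, 0]) cube([72, 72, 444]);
translate([72, 0, 189]) cube([1835, 24, 154]);
translate([72, 1245, 189]) cube([1835, 24, 154]);
translate([0, 72, 189]) cube([24, 1125, 154]);
translate([1955, 72, 189]) cube([24, 1125, 154]);
translate([143, 0, 343]) cube([64, 1269, 25]);
translate([278, 0, 343]) cube([64, 1269, 25]);
translate([413, 0, 343]) cube([64, 1269, 25]);
translate([548, 0, 343]) cube([64, 1269, 25]);
translate([683, 0, 343]) cube([64, 1269, 25]);
translate([818, 0, 343]) cube([64, 1269, 25]);
translate([953, 0, 343]) cube([64, 1269, 25]);
translate([1088, 0, 343]) cube([64, 1269, 25]);
translate([1223, 0, 343]) cube([64, 1269, 25]);
translate([1358, 0, 343]) cube([64, 1269, 25]);
translate([1493, 0, 343]) cube([64, 1269, 25]);
translate([1628, 0, 343]) cube([64, 1269, 25]);
translate([1763, 0, 343]) cube([64, 1269, 25]);


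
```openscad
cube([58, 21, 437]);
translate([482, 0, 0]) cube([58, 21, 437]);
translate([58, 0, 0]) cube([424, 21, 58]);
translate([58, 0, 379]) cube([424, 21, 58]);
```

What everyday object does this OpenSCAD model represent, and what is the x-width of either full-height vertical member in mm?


A picture frame. The border width is 58 mm.

Four thin pieces enclosing a rectangular opening — a picture frame. The two full-height stiles are 437 mm tall; the top rail sits at z = 379 and is 58 mm tall, so the border above the opening is 437 − 379 = 58 mm, matching the stile x-width.


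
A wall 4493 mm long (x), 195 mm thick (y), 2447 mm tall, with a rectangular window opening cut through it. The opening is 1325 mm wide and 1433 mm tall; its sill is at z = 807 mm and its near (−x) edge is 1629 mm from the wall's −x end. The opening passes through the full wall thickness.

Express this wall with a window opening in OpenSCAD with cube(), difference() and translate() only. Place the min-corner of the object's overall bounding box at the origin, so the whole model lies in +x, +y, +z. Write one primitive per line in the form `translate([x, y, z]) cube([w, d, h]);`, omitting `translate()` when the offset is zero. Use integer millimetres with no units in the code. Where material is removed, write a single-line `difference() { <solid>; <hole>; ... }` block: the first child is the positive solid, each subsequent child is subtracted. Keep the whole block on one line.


difference() { cube([4493, 195, 2447]); translate([1629, 0, 807]) cube([1325, 195, 1433]); }


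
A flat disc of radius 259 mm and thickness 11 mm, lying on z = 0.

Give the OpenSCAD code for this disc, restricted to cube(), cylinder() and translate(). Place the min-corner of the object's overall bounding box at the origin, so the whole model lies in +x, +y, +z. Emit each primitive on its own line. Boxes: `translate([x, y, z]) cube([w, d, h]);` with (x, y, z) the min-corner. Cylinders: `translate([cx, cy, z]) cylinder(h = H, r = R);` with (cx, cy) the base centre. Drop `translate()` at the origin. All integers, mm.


translate([259, 259, 0]) cylinder(h = 11, r = 259);


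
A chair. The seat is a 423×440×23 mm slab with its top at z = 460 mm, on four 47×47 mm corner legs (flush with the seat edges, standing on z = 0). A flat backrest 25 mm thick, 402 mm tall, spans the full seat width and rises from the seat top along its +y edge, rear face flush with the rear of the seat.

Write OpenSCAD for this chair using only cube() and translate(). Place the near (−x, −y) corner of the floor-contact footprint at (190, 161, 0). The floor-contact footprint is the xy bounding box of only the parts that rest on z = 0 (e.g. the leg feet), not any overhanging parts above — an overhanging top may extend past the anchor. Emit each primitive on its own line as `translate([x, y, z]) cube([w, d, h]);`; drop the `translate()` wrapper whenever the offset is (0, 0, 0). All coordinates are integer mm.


translate([190, 161, 437]) cube([423, 440, 23]);
translate([190, 161, 0]) cube([47, 47, 437]);
translate([566, 161, 0]) cube([47, 47, 437]);
translate([190, 554, 0]) cube([47, 47, 437]);
translate([566, 554, 0]) cube([47, 47, 437]);
translate([190, 576, 460]) cube([423, 25, 402]);


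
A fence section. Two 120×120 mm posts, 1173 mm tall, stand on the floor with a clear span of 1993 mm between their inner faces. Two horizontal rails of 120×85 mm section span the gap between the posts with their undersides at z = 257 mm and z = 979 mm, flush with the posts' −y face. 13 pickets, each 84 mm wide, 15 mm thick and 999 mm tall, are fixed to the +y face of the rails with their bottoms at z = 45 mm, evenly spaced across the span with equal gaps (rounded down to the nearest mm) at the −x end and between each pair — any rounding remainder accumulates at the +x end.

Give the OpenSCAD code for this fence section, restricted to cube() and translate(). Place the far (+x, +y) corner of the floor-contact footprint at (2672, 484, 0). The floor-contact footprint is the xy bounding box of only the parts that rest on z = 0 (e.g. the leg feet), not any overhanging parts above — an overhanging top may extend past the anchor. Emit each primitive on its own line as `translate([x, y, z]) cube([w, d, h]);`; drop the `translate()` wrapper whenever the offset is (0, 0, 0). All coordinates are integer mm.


translate([439, 364, 0]) cube([120, 120, 1173]);
translate([2552, 364, 0]) cube([120, 120, 1173]);
translate([559, 364, 257]) cube([1993, 120, 85]);
translate([559, 364, 979]) cube([1993, 120, 85]);
translate([623, 484, 45]) cube([84, 15, 999]);
translate([771, 484, 45]) cube([84, 15, 999]);
translate([919, 484, 45]) cube([84, 15, 999]);
translate([1067, 484, 45]) cube([84, 15, 999]);
translate([1215, 484, 45]) cube([84, 15, 999]);
translate([1363, 484, 45]) cube([84, 15, 999]);
translate([1511, 484, 45]) cube([84, 15, 999]);
translate([1659, 484, 45]) cube([84, 15, 999]);
translate([1807, 484, 45]) cube([84, 15, 999]);
translate([1955, 484, 45]) cube([84, 15, 999]);
translate([2103, 484, 45]) cube([84, 15, 999]);
translate([2251, 484, 45]) cube([84, 15, 999]);
translate([2399, 484, 45]) cube([84, 15, 999]);


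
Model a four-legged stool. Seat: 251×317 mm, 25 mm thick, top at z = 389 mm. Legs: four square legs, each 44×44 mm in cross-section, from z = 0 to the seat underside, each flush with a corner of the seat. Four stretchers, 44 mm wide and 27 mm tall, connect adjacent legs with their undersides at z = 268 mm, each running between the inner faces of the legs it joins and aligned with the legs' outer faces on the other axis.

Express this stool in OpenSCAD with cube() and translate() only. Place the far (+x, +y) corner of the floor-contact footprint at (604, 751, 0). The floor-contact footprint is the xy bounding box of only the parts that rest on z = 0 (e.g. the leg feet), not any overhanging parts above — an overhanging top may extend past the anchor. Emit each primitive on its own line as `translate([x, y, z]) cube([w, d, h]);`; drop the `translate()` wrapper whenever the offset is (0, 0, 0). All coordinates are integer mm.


translate([353, 434, 364]) cube([251, 317, 25]);
translate([353, 434, 0]) cube([44, 44, 364]);
translate([560, 434, 0]) cube([44, 44, 364]);
translate([353, 707, 0]) cube([44, 44, 364]);
translate([560, 707, 0]) cube([44, 44, 364]);
translate([397, 434, 268]) cube([163, 44, 27]);
translate([397, 707, 268]) cube([163, 44, 27]);
translate([353, 478, 268]) cube([44, 229, 27]);
translate([560, 478, 268]) cube([44, 229, 27]);


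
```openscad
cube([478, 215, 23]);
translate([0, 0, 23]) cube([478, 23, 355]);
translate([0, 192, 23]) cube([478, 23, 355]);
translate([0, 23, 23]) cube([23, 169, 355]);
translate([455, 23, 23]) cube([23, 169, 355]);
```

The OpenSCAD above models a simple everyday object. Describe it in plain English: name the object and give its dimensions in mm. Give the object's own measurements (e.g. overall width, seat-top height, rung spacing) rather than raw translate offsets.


An open-topped rectangular box: outside dimensions 478×215×378 mm, with a uniform wall and base thickness of 23 mm. The base is a full 478×215 slab on the floor; four walls sit on top of the base. The front and back walls (the −y and +y sides) span the full width; the two side walls fit between them.


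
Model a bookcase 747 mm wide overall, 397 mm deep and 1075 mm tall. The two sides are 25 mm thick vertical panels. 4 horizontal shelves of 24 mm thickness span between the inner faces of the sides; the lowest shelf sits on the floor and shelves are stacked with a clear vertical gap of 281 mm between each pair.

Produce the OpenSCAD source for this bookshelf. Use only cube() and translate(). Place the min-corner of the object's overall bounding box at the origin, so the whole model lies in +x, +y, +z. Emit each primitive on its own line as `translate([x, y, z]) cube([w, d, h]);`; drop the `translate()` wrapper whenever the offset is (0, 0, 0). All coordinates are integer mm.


cube([25, 397, 1075]);
translate([722, 0, 0]) cube([25, 397, 1075]);
translate([25, 0, 0]) cube([697, 397, 24]);
translate([25, 0, 305]) cube([697, 397, 24]);
translate([25, 0, 610]) cube([697, 397, 24]);
translate([25, 0, 915]) cube([697, 397, 24]);


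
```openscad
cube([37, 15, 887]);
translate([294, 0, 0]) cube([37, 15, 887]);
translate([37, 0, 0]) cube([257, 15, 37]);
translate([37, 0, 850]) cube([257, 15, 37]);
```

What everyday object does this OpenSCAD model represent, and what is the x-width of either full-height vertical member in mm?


A picture frame. The border width is 37 mm.

Four thin pieces enclosing a rectangular opening — a picture frame. The two full-height stiles are 887 mm tall; the top rail sits at z = 850 and is 37 mm tall, so the border above the opening is 887 − 850 = 37 mm, matching the stile x-width.


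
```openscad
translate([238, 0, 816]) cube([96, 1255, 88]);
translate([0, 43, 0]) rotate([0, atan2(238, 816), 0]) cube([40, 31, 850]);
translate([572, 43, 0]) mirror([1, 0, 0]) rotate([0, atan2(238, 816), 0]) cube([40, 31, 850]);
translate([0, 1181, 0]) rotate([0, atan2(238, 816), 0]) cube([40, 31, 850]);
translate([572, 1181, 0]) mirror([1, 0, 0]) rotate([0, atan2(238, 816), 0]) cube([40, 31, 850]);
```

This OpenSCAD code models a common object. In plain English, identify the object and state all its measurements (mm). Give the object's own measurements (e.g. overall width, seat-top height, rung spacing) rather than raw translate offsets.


A sawhorse. A 96×1255×88 mm beam (x, y, z) sits on two A-frame leg pairs. Each pair is two raked legs of 40×31 mm section (31 mm along y) splaying symmetrically in x. Each leg rises 816 mm vertically over 238 mm of horizontal reach and is 850 mm long along its own axis. Every leg's outer bottom edge rests on the floor and its outer top edge meets a bottom edge of the beam — the left legs (tilting toward +x) meet the beam's −x bottom edge, the right legs (their mirror images, tilting toward −x) meet its +x bottom edge — so the leg tops tuck under the beam, the beam's underside is 816 mm above the floor, and the feet are 572 mm apart outside-to-outside with the beam centred between them. The two leg pairs are set in 43 mm from either end of the beam.


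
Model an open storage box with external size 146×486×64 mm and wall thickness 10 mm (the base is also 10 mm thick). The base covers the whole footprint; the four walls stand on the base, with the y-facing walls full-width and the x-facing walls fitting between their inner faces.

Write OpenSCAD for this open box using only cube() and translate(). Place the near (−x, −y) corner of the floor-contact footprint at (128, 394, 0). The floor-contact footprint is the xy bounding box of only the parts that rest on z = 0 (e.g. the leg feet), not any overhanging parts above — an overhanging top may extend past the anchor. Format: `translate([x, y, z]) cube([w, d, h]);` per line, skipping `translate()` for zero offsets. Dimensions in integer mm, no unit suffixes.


translate([128, 394, 0]) cube([146, 486, 10]);
translate([128, 394, 10]) cube([146, 10, 54]);
translate([128, 870, 10]) cube([146, 10, 54]);
translate([128, 404, 10]) cube([10, 466, 54]);
translate([264, 404, 10]) cube([10, 466, 54]);


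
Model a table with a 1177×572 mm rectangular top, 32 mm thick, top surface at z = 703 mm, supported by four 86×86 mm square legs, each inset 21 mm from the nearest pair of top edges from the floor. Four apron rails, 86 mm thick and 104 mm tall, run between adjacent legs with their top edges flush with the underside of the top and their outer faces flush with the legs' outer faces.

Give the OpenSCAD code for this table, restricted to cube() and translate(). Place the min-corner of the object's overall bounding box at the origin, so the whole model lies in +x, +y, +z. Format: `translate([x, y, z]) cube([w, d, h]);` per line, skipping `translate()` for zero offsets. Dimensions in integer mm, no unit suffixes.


translate([0, 0, 671]) cube([1177, 572, 32]);
translate([21, 21, 0]) cube([86, 86, 671]);
translate([1070, 21, 0]) cube([86, 86, 671]);
translate([21, 465, 0]) cube([86, 86, 671]);
translate([1070, 465, 0]) cube([86, 86, 671]);
translate([107, 21, 567]) cube([963, 86, 104]);
translate([107, 465, 567]) cube([963, 86, 104]);
translate([21, 107, 567]) cube([86, 358, 104]);
translate([1070, 107, 567]) cube([86, 358, 104]);


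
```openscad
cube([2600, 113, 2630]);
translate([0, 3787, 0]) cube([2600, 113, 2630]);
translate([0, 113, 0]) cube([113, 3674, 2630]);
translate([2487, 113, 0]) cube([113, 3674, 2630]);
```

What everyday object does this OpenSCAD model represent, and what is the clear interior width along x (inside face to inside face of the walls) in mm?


A house (or room) frame. The interior width is 2374 mm.

Four 2630 mm walls enclosing a rectangle with no floor or roof — a room or house frame. Outside width is 2600 mm and wall thickness is 113 mm, so the interior width is 2600 − 2 × 113 = 2374 mm.


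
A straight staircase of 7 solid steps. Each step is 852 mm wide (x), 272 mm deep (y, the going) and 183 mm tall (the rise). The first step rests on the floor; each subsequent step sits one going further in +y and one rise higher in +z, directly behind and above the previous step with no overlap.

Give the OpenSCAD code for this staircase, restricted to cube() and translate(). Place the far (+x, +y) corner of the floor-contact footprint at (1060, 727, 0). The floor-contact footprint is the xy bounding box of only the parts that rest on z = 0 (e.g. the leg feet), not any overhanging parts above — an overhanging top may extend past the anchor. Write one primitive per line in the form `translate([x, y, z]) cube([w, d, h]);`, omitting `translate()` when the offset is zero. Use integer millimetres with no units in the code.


translate([208, 455, 0]) cube([852, 272, 183]);
translate([208, 727, 183]) cube([852, 272, 183]);
translate([208, 999, 366]) cube([852, 272, 183]);
translate([208, 1271, 549]) cube([852, 272, 183]);
translate([208, 1543, 732]) cube([852, 272, 183]);
translate([208, 1815, 915]) cube([852, 272, 183]);
translate([208, 2087, 1098]) cube([852, 272, 183]);


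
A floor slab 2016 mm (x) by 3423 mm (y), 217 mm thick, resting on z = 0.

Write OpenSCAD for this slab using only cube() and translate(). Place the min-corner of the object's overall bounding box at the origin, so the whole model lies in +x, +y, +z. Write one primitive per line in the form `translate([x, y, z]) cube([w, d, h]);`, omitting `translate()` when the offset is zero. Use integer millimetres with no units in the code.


cube([2016, 3423, 217]);
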